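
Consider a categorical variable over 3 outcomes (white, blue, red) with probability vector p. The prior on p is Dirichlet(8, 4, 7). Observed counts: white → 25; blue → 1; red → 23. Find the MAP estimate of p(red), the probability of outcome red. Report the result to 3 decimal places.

The posterior is Dirichlet(αᵢ + nᵢ) = Dirichlet(33, 5, 30).
For a Dirichlet(a₁,…,a_K) with all aᵢ > 1, the mode has j-th component (aⱼ − 1)/(Σaᵢ − K).
Here Σaᵢ = 68 and K = 3, so p(red) = (30 − 1)/(68 − 3) = 29/65 ≈ 0.446.

MAP estimate of p(red) = 0.446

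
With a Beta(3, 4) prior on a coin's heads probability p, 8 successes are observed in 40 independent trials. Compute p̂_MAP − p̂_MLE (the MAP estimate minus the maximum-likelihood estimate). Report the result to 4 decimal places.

MAP − MLE = 0.0222

Posterior is Beta(11, 36); MAP = (11−1)/(47−2) = 10/45 ≈ 0.22222.
MLE ignores the prior: p̂_MLE = k/n = 8/40 ≈ 0.20000.
Difference = 10/45 − 8/40 = 1/45 ≈ 0.0222.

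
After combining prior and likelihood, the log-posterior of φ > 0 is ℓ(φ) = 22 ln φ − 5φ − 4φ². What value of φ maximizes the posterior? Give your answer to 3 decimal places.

ℓ'(φ) = 22/φ − 5 − 8φ. Setting this to zero and multiplying by φ: 8φ² + 5φ − 22 = 0.
φ = (−5 + √(5² + 4·8·22)) / (2·8) = (−5 + √729) / 16 = (−5 + 27)/16 = 11/8.
ℓ''(φ) = −22/φ² − 8 < 0, confirming a maximum.

φ̂_MAP = 1.375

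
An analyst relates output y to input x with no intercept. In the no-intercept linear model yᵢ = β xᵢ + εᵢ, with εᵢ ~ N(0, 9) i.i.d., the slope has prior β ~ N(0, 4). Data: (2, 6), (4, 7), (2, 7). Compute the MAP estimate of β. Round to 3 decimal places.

β̂_MAP = 2.057

log p(β | y) = −Σ(yᵢ − βxᵢ)²/(2·9) − β²/(2·4) + const.
Setting the derivative to zero: Σxᵢ(yᵢ − βxᵢ)/9 − β/4 = 0, so β = Σxᵢyᵢ / (Σxᵢ² + σ²/τ²).
Σxᵢyᵢ = 2·6 + 4·7 + 2·7 = 54; Σxᵢ² = 24; σ²/τ² = 2.25.
β̂_MAP = 54 / (24 + 2.25) = 54/26.25 ≈ 2.057.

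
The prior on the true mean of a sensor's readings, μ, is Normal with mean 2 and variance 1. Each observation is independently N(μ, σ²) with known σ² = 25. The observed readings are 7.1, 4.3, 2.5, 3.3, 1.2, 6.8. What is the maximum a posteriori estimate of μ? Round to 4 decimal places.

μ̂_MAP = 2.4258

n = 6; x̄ = (7.1 + 4.3 + 2.5 + 3.3 + 1.2 + 6.8)/6 = 25.2/6 = 4.2.
For a Normal prior and Normal likelihood with known variance, the posterior is Normal; its mode equals its mean, the precision-weighted average.
Prior precision 1/σ₀² = 1/1 = 1; data precision n/σ² = 6/25 = 0.24.
μ̂ = (1·2 + 0.24·4.2) / (1 + 0.24) = 3.008/1.24 = 376/155 ≈ 2.4258.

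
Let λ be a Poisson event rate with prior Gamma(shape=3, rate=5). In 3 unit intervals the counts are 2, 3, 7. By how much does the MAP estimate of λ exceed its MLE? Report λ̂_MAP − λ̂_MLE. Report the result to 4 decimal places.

Σxᵢ = 12. Posterior is Gamma(15, 8); MAP = (15−1)/8 = 14/8 ≈ 1.75000.
MLE = x̄ = 12/3 ≈ 4.00000.
Difference = 14/8 − 12/3 = -9/4 ≈ -2.2500.

MAP − MLE = -2.2500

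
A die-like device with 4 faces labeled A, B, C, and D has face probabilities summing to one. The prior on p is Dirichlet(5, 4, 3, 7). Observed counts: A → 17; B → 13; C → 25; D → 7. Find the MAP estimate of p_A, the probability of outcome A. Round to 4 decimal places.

The posterior is Dirichlet(αᵢ + nᵢ) = Dirichlet(22, 17, 28, 14).
For a Dirichlet(a₁,…,a_K) with all aᵢ > 1, the mode has j-th component (aⱼ − 1)/(Σaᵢ − K).
Here Σaᵢ = 81 and K = 4, so p_A = (22 − 1)/(81 − 4) = 21/77 ≈ 0.2727.

MAP estimate of p_A = 0.2727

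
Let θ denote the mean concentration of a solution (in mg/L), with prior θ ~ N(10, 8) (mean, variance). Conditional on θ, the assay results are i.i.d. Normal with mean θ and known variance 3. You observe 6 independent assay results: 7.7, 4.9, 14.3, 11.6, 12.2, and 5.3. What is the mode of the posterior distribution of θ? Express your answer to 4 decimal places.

n = 6; x̄ = (7.7 + 4.9 + 14.3 + 11.6 + 12.2 + 5.3)/6 = 56/6 = 28/3 ≈ 9.3333.
For a Normal prior and Normal likelihood with known variance, the posterior is Normal; its mode equals its mean, the precision-weighted average.
Prior precision 1/σ₀² = 1/8 = 0.125; data precision n/σ² = 6/3 = 2.
θ̂ = (0.125·10 + 2·(28/3)) / (0.125 + 2) = (239/12)/2.125 = 478/51 ≈ 9.3725.

θ̂_MAP = 9.3725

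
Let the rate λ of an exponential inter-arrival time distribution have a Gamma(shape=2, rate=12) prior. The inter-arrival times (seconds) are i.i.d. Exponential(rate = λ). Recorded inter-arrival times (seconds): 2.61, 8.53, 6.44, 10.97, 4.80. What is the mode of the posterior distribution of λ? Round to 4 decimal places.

The Exponential(rate=λ) likelihood is ∝ λ^n e^(−λΣtᵢ). Here n = 5 and Σtᵢ = 2.61 + 8.53 + 6.44 + 10.97 + 4.80 = 33.35.
Posterior ∝ λe^(−12λ) · λ^5e^(−33.35λ) = λ^6e^(−45.35λ), i.e. Gamma(7, 45.35).
Mode = (a−1)/b = 6/45.35 ≈ 0.1323.

λ̂_MAP = 0.1323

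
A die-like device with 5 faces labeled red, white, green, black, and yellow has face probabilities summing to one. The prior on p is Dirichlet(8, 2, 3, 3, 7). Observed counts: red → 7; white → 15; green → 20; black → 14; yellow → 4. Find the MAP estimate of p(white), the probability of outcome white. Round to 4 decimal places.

The posterior is Dirichlet(αᵢ + nᵢ) = Dirichlet(15, 17, 23, 17, 11).
For a Dirichlet(a₁,…,a_K) with all aᵢ > 1, the mode has j-th component (aⱼ − 1)/(Σaᵢ − K).
Here Σaᵢ = 83 and K = 5, so p(white) = (17 − 1)/(83 − 5) = 16/78 ≈ 0.2051.

MAP estimate of p(white) = 0.2051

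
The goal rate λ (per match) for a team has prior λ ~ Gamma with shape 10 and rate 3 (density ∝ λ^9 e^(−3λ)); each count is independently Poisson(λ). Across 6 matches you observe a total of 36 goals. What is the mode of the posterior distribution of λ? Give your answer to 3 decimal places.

λ̂_MAP = 5.000

Σxᵢ = 36, n = 6.
Posterior ∝ λ^9e^(−3λ) · λ^36e^(−6λ) = λ^45e^(−9λ), i.e. Gamma(shape=46, rate=9).
The mode of a Gamma(a, b) with a ≥ 1 (shape–rate) is (a−1)/b = 45/9 ≈ 5.000.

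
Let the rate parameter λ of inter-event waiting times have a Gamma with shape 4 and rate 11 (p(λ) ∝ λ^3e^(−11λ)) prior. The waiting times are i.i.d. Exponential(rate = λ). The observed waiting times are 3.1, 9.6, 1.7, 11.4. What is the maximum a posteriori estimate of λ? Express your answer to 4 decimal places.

The Exponential(rate=λ) likelihood is ∝ λ^n e^(−λΣtᵢ). Here n = 4 and Σtᵢ = 3.1 + 9.6 + 1.7 + 11.4 = 25.8.
Posterior ∝ λ^3e^(−11λ) · λ^4e^(−25.8λ) = λ^7e^(−36.8λ), i.e. Gamma(8, 36.8).
Mode = (a−1)/b = 7/36.8 ≈ 0.1902.

λ̂_MAP = 0.1902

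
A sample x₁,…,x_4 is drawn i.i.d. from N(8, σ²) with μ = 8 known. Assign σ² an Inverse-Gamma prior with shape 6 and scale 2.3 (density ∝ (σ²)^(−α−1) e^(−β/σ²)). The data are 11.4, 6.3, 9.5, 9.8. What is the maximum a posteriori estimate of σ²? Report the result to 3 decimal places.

σ̂²_MAP = 1.363

Sum of squared deviations about the known mean: SS = (11.4−8)² + (6.3−8)² + (9.5−8)² + (9.8−8)² = 19.94.
The Normal likelihood contributes (σ²)^(−n/2) exp(−SS/(2σ²)), so the posterior is Inverse-Gamma(α + n/2, β + SS/2) = Inverse-Gamma(8, 12.27).
The mode of Inverse-Gamma(a, b) is b/(a+1) = 12.27/9 ≈ 1.363.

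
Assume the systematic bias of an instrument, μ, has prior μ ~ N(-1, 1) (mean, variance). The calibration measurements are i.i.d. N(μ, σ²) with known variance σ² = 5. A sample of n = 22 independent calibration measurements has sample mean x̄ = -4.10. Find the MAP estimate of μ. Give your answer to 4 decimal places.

n = 22, x̄ = -4.10.
For a Normal prior and Normal likelihood with known variance, the posterior is Normal; its mode equals its mean, the precision-weighted average.
Prior precision 1/σ₀² = 1/1 = 1; data precision n/σ² = 22/5 = 4.4.
μ̂ = (1·(-1) + 4.4·(-4.1)) / (1 + 4.4) = (-19.04)/5.4 = -476/135 ≈ -3.5259.

μ̂_MAP = -3.5259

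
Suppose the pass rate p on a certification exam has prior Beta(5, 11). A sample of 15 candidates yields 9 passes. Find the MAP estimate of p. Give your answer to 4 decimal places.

Prior: Beta(5, 11).
Data: 9 successes in 15 trials. The binomial likelihood contributes p^9(1−p)^6, so the posterior is Beta(5+9, 11+6) = Beta(14, 17).
For Beta(a, b) with a, b > 1 the mode is (a−1)/(a+b−2) = 13/29 ≈ 0.4483.

p̂_MAP = 0.4483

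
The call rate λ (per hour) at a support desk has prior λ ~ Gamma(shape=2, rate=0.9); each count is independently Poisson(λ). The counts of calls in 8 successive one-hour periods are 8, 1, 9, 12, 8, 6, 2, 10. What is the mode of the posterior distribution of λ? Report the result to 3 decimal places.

Σxᵢ = 8+1+9+12+8+6+2+10 = 56, with n = 8.
Posterior ∝ λe^(−0.9λ) · λ^56e^(−8λ) = λ^57e^(−8.9λ), i.e. Gamma(shape=58, rate=8.9).
The mode of a Gamma(a, b) with a ≥ 1 (shape–rate) is (a−1)/b = 57/8.9 ≈ 6.404.

λ̂_MAP = 6.404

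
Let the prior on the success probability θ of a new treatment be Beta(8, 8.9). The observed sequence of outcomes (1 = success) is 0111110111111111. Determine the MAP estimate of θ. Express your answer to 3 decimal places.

θ̂_MAP = 0.680

Prior: Beta(8, 8.9).
Data: 14 successes in 16 trials (from the sequence). The binomial likelihood contributes θ^14(1−θ)^2, so the posterior is Beta(8+14, 8.9+2) = Beta(22, 10.9).
For Beta(a, b) with a, b > 1 the mode is (a−1)/(a+b−2) = 21/30.9 ≈ 0.680.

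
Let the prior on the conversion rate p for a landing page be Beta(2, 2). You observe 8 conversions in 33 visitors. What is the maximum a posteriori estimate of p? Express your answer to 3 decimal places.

p̂_MAP = 0.257

Prior: Beta(2, 2).
Data: 8 successes in 33 trials. The binomial likelihood contributes p^8(1−p)^25, so the posterior is Beta(2+8, 2+25) = Beta(10, 27).
For Beta(a, b) with a, b > 1 the mode is (a−1)/(a+b−2) = 9/35 ≈ 0.257.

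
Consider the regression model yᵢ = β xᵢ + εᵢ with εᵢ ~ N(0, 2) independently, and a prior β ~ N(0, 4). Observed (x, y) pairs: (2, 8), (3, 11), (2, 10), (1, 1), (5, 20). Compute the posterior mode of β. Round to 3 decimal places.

log p(β | y) = −Σ(yᵢ − βxᵢ)²/(2·2) − β²/(2·4) + const.
Setting the derivative to zero: Σxᵢ(yᵢ − βxᵢ)/2 − β/4 = 0, so β = Σxᵢyᵢ / (Σxᵢ² + σ²/τ²).
Σxᵢyᵢ = 2·8 + 3·11 + 2·10 + 1·1 + 5·20 = 170; Σxᵢ² = 43; σ²/τ² = 0.5.
β̂_MAP = 170 / (43 + 0.5) = 170/43.5 ≈ 3.908.

β̂_MAP = 3.908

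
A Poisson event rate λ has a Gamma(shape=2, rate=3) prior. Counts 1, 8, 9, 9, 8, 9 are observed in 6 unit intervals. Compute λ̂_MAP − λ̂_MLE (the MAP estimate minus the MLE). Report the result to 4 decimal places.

Σxᵢ = 44. Posterior is Gamma(46, 9); MAP = (46−1)/9 = 45/9 ≈ 5.00000.
MLE = x̄ = 44/6 ≈ 7.33333.
Difference = 45/9 − 44/6 = -7/3 ≈ -2.3333.

MAP − MLE = -2.3333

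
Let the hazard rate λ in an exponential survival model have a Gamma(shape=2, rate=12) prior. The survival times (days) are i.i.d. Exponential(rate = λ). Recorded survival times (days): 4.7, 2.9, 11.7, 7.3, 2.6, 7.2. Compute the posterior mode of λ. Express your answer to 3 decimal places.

The Exponential(rate=λ) likelihood is ∝ λ^n e^(−λΣtᵢ). Here n = 6 and Σtᵢ = 4.7 + 2.9 + 11.7 + 7.3 + 2.6 + 7.2 = 36.4.
Posterior ∝ λe^(−12λ) · λ^6e^(−36.4λ) = λ^7e^(−48.4λ), i.e. Gamma(8, 48.4).
Mode = (a−1)/b = 7/48.4 ≈ 0.145.

λ̂_MAP = 0.145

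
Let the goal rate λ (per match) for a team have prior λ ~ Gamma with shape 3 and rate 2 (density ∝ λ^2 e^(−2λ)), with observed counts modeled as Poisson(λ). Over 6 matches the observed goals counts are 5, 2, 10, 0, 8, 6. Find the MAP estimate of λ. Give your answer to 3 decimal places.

λ̂_MAP = 4.125

Σxᵢ = 5+2+10+0+8+6 = 31, with n = 6.
Posterior ∝ λ^2e^(−2λ) · λ^31e^(−6λ) = λ^33e^(−8λ), i.e. Gamma(shape=34, rate=8).
The mode of a Gamma(a, b) with a ≥ 1 (shape–rate) is (a−1)/b = 33/8 ≈ 4.125.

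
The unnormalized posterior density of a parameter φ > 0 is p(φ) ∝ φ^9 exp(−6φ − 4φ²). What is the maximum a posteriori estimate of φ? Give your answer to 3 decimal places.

ℓ'(φ) = 9/φ − 6 − 8φ. Setting this to zero and multiplying by φ: 8φ² + 6φ − 9 = 0.
φ = (−6 + √(6² + 4·8·9)) / (2·8) = (−6 + √324) / 16 = (−6 + 18)/16 = 3/4.
ℓ''(φ) = −9/φ² − 8 < 0, confirming a maximum.

φ̂_MAP = 0.750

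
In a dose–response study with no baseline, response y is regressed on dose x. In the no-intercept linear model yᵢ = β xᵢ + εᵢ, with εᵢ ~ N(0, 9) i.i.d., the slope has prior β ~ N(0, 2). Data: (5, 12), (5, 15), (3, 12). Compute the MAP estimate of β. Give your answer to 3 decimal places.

β̂_MAP = 2.693

log p(β | y) = −Σ(yᵢ − βxᵢ)²/(2·9) − β²/(2·2) + const.
Setting the derivative to zero: Σxᵢ(yᵢ − βxᵢ)/9 − β/2 = 0, so β = Σxᵢyᵢ / (Σxᵢ² + σ²/τ²).
Σxᵢyᵢ = 5·12 + 5·15 + 3·12 = 171; Σxᵢ² = 59; σ²/τ² = 4.5.
β̂_MAP = 171 / (59 + 4.5) = 171/63.5 ≈ 2.693.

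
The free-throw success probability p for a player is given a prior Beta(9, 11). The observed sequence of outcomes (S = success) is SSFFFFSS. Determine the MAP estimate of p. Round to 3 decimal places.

p̂_MAP = 0.462

Prior: Beta(9, 11).
Data: 4 successes in 8 trials (from the sequence). The binomial likelihood contributes p^4(1−p)^4, so the posterior is Beta(9+4, 11+4) = Beta(13, 15).
For Beta(a, b) with a, b > 1 the mode is (a−1)/(a+b−2) = 12/26 ≈ 0.462.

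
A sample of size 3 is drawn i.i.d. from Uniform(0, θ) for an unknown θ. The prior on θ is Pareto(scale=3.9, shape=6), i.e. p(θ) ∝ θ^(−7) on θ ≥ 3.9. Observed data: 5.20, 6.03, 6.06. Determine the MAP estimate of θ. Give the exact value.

θ̂_MAP = 6.06

The Uniform(0, θ) likelihood is θ^(−n) for θ ≥ max(xᵢ), zero otherwise. Here max(xᵢ) = 6.06.
Posterior ∝ θ^(−7) · θ^(−3) = θ^(−10) on θ ≥ max(3.9, 6.06) = 6.06.
This density is strictly decreasing in θ, so the posterior mode lies at the lower boundary of the support.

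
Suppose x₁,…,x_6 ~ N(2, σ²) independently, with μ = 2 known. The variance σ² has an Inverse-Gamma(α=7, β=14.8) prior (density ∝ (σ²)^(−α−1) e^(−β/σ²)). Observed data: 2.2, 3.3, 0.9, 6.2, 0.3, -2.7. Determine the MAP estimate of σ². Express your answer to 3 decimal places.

σ̂²_MAP = 3.416

Sum of squared deviations about the known mean: SS = (2.2−2)² + (3.3−2)² + (0.9−2)² + (6.2−2)² + (0.3−2)² + (-2.7−2)² = 45.56.
The Normal likelihood contributes (σ²)^(−n/2) exp(−SS/(2σ²)), so the posterior is Inverse-Gamma(α + n/2, β + SS/2) = Inverse-Gamma(10, 37.58).
The mode of Inverse-Gamma(a, b) is b/(a+1) = 37.58/11 ≈ 3.416.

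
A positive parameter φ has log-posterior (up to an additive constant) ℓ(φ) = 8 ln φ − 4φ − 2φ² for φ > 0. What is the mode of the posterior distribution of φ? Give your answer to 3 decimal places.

ℓ'(φ) = 8/φ − 4 − 4φ. Setting this to zero and multiplying by φ: 4φ² + 4φ − 8 = 0.
φ = (−4 + √(4² + 4·4·8)) / (2·4) = (−4 + √144) / 8 = (−4 + 12)/8 = 1.
ℓ''(φ) = −8/φ² − 4 < 0, confirming a maximum.

φ̂_MAP = 1.000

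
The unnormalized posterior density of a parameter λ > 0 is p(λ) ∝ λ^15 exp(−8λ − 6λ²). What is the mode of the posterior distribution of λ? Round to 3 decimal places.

ℓ'(λ) = 15/λ − 8 − 12λ. Setting this to zero and multiplying by λ: 12λ² + 8λ − 15 = 0.
λ = (−8 + √(8² + 4·12·15)) / (2·12) = (−8 + √784) / 24 = (−8 + 28)/24 = 5/6.
ℓ''(λ) = −15/λ² − 12 < 0, confirming a maximum.

λ̂_MAP = 0.833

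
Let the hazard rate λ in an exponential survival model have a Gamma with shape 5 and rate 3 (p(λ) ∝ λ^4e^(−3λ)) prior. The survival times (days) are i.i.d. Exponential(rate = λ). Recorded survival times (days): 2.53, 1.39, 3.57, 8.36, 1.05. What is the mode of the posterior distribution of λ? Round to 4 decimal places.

The Exponential(rate=λ) likelihood is ∝ λ^n e^(−λΣtᵢ). Here n = 5 and Σtᵢ = 2.53 + 1.39 + 3.57 + 8.36 + 1.05 = 16.90.
Posterior ∝ λ^4e^(−3λ) · λ^5e^(−16.90λ) = λ^9e^(−19.90λ), i.e. Gamma(10, 19.90).
Mode = (a−1)/b = 9/19.90 ≈ 0.4523.

λ̂_MAP = 0.4523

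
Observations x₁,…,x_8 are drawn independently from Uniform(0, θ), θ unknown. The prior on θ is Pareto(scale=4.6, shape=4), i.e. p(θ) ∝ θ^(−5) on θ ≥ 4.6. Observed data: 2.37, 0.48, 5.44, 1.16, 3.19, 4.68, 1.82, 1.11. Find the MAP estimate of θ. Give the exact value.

The Uniform(0, θ) likelihood is θ^(−n) for θ ≥ max(xᵢ), zero otherwise. Here max(xᵢ) = 5.44.
Posterior ∝ θ^(−5) · θ^(−8) = θ^(−13) on θ ≥ max(4.6, 5.44) = 5.44.
This density is strictly decreasing in θ, so the posterior mode lies at the lower boundary of the support.

θ̂_MAP = 5.44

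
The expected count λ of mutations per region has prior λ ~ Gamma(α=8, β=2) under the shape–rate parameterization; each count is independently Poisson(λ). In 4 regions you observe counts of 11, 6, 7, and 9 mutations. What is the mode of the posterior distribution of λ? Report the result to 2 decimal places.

λ̂_MAP = 6.67

Σxᵢ = 11+6+7+9 = 33, with n = 4.
Posterior ∝ λ^7e^(−2λ) · λ^33e^(−4λ) = λ^40e^(−6λ), i.e. Gamma(shape=41, rate=6).
The mode of a Gamma(a, b) with a ≥ 1 (shape–rate) is (a−1)/b = 40/6 ≈ 6.67.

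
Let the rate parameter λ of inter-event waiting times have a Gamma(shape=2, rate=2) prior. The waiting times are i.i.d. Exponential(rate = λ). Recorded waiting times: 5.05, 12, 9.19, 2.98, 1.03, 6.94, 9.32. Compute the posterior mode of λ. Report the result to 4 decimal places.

λ̂_MAP = 0.1649

The Exponential(rate=λ) likelihood is ∝ λ^n e^(−λΣtᵢ). Here n = 7 and Σtᵢ = 5.05 + 12 + 9.19 + 2.98 + 1.03 + 6.94 + 9.32 = 46.51.
Posterior ∝ λe^(−2λ) · λ^7e^(−46.51λ) = λ^8e^(−48.51λ), i.e. Gamma(9, 48.51).
Mode = (a−1)/b = 8/48.51 ≈ 0.1649.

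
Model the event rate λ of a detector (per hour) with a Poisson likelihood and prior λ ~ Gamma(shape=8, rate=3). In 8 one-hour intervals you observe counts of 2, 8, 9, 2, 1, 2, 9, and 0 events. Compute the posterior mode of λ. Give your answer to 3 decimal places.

Σxᵢ = 2+8+9+2+1+2+9+0 = 33, with n = 8.
Posterior ∝ λ^7e^(−3λ) · λ^33e^(−8λ) = λ^40e^(−11λ), i.e. Gamma(shape=41, rate=11).
The mode of a Gamma(a, b) with a ≥ 1 (shape–rate) is (a−1)/b = 40/11 ≈ 3.636.

λ̂_MAP = 3.636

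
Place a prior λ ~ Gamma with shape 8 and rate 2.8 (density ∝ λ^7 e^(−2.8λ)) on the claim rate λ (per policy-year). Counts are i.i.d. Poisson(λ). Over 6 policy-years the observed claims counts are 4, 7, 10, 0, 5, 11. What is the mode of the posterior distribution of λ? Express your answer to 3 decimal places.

λ̂_MAP = 5.000

Σxᵢ = 4+7+10+0+5+11 = 37, with n = 6.
Posterior ∝ λ^7e^(−2.8λ) · λ^37e^(−6λ) = λ^44e^(−8.8λ), i.e. Gamma(shape=45, rate=8.8).
The mode of a Gamma(a, b) with a ≥ 1 (shape–rate) is (a−1)/b = 44/8.8 ≈ 5.000.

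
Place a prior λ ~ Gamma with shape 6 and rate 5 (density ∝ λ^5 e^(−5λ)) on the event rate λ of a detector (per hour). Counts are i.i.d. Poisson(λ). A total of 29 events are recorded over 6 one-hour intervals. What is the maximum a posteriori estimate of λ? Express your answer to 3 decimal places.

Σxᵢ = 29, n = 6.
Posterior ∝ λ^5e^(−5λ) · λ^29e^(−6λ) = λ^34e^(−11λ), i.e. Gamma(shape=35, rate=11).
The mode of a Gamma(a, b) with a ≥ 1 (shape–rate) is (a−1)/b = 34/11 ≈ 3.091.

λ̂_MAP = 3.091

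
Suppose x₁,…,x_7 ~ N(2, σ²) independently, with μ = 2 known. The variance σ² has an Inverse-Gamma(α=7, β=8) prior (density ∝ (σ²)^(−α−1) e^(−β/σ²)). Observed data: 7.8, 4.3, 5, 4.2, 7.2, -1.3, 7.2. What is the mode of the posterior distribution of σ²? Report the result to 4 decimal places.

Sum of squared deviations about the known mean: SS = (7.8−2)² + (4.3−2)² + (5−2)² + (4.2−2)² + (7.2−2)² + (-1.3−2)² + (7.2−2)² = 117.74.
The Normal likelihood contributes (σ²)^(−n/2) exp(−SS/(2σ²)), so the posterior is Inverse-Gamma(α + n/2, β + SS/2) = Inverse-Gamma(10.5, 66.87).
The mode of Inverse-Gamma(a, b) is b/(a+1) = 66.87/11.5 ≈ 5.8148.

σ̂²_MAP = 5.8148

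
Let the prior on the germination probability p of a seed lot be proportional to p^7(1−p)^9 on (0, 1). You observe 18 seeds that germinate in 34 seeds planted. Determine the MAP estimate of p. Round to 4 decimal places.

p̂_MAP = 0.5000

The prior density ∝ p^7(1−p)^9 is the kernel of Beta(8, 10).
Data: 18 successes in 34 trials. The binomial likelihood contributes p^18(1−p)^16, so the posterior is Beta(8+18, 10+16) = Beta(26, 26).
For Beta(a, b) with a, b > 1 the mode is (a−1)/(a+b−2) = 25/50 ≈ 0.5000.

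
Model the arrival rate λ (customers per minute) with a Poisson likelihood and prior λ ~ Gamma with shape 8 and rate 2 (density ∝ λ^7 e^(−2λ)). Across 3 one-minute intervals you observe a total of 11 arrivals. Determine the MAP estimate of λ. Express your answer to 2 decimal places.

λ̂_MAP = 3.60

Σxᵢ = 11, n = 3.
Posterior ∝ λ^7e^(−2λ) · λ^11e^(−3λ) = λ^18e^(−5λ), i.e. Gamma(shape=19, rate=5).
The mode of a Gamma(a, b) with a ≥ 1 (shape–rate) is (a−1)/b = 18/5 ≈ 3.60.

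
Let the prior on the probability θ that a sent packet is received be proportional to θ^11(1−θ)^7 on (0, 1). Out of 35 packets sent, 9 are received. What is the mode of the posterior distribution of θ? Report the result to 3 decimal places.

The prior density ∝ θ^11(1−θ)^7 is the kernel of Beta(12, 8).
Data: 9 successes in 35 trials. The binomial likelihood contributes θ^9(1−θ)^26, so the posterior is Beta(12+9, 8+26) = Beta(21, 34).
For Beta(a, b) with a, b > 1 the mode is (a−1)/(a+b−2) = 20/53 ≈ 0.377.

θ̂_MAP = 0.377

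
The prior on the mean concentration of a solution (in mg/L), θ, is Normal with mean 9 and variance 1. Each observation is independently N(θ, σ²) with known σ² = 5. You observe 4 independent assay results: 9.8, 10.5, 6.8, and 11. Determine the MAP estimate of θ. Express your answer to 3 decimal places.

θ̂_MAP = 9.233

n = 4; x̄ = (9.8 + 10.5 + 6.8 + 11)/4 = 38.1/4 = 9.525.
For a Normal prior and Normal likelihood with known variance, the posterior is Normal; its mode equals its mean, the precision-weighted average.
Prior precision 1/σ₀² = 1/1 = 1; data precision n/σ² = 4/5 = 0.8.
θ̂ = (1·9 + 0.8·9.525) / (1 + 0.8) = 16.62/1.8 = 277/30 ≈ 9.233.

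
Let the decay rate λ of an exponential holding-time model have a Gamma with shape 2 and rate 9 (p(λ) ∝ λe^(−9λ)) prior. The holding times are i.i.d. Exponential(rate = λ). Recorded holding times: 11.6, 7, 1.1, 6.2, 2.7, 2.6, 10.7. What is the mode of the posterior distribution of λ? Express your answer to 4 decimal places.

The Exponential(rate=λ) likelihood is ∝ λ^n e^(−λΣtᵢ). Here n = 7 and Σtᵢ = 11.6 + 7 + 1.1 + 6.2 + 2.7 + 2.6 + 10.7 = 41.9.
Posterior ∝ λe^(−9λ) · λ^7e^(−41.9λ) = λ^8e^(−50.9λ), i.e. Gamma(9, 50.9).
Mode = (a−1)/b = 8/50.9 ≈ 0.1572.

λ̂_MAP = 0.1572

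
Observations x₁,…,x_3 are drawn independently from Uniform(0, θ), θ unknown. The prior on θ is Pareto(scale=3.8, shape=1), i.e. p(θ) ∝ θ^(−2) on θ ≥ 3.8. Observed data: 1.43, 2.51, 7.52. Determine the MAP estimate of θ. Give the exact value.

θ̂_MAP = 7.52

The Uniform(0, θ) likelihood is θ^(−n) for θ ≥ max(xᵢ), zero otherwise. Here max(xᵢ) = 7.52.
Posterior ∝ θ^(−2) · θ^(−3) = θ^(−5) on θ ≥ max(3.8, 7.52) = 7.52.
This density is strictly decreasing in θ, so the posterior mode lies at the lower boundary of the support.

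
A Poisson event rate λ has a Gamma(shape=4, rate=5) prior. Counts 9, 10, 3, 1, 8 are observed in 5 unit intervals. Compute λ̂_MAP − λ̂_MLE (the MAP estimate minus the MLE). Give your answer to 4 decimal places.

Σxᵢ = 31. Posterior is Gamma(35, 10); MAP = (35−1)/10 = 34/10 ≈ 3.40000.
MLE = x̄ = 31/5 ≈ 6.20000.
Difference = 34/10 − 31/5 = -14/5 ≈ -2.8000.

MAP − MLE = -2.8000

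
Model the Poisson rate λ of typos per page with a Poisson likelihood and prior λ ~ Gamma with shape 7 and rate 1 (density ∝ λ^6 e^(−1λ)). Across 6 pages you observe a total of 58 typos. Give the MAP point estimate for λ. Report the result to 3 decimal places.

Σxᵢ = 58, n = 6.
Posterior ∝ λ^6e^(−1λ) · λ^58e^(−6λ) = λ^64e^(−7λ), i.e. Gamma(shape=65, rate=7).
The mode of a Gamma(a, b) with a ≥ 1 (shape–rate) is (a−1)/b = 64/7 ≈ 9.143.

λ̂_MAP = 9.143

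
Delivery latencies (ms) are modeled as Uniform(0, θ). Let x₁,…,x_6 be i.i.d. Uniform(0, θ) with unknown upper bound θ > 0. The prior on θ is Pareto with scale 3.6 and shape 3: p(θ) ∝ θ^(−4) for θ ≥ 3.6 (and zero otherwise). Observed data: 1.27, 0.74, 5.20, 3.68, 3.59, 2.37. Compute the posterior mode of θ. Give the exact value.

θ̂_MAP = 5.20

The Uniform(0, θ) likelihood is θ^(−n) for θ ≥ max(xᵢ), zero otherwise. Here max(xᵢ) = 5.20.
Posterior ∝ θ^(−4) · θ^(−6) = θ^(−10) on θ ≥ max(3.6, 5.20) = 5.20.
This density is strictly decreasing in θ, so the posterior mode lies at the lower boundary of the support.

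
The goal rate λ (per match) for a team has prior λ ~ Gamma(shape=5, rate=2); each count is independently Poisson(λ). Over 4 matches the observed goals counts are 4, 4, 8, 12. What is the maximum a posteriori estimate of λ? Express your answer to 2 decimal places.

Σxᵢ = 4+4+8+12 = 28, with n = 4.
Posterior ∝ λ^4e^(−2λ) · λ^28e^(−4λ) = λ^32e^(−6λ), i.e. Gamma(shape=33, rate=6).
The mode of a Gamma(a, b) with a ≥ 1 (shape–rate) is (a−1)/b = 32/6 ≈ 5.33.

λ̂_MAP = 5.33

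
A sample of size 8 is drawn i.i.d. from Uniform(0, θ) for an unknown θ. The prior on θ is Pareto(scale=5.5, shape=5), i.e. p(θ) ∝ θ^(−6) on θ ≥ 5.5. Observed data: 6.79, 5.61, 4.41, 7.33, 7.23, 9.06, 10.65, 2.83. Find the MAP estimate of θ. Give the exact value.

The Uniform(0, θ) likelihood is θ^(−n) for θ ≥ max(xᵢ), zero otherwise. Here max(xᵢ) = 10.65.
Posterior ∝ θ^(−6) · θ^(−8) = θ^(−14) on θ ≥ max(5.5, 10.65) = 10.65.
This density is strictly decreasing in θ, so the posterior mode lies at the lower boundary of the support.

θ̂_MAP = 10.65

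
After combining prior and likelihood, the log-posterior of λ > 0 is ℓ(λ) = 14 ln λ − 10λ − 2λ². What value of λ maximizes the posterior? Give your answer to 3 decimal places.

λ̂_MAP = 1.000

ℓ'(λ) = 14/λ − 10 − 4λ. Setting this to zero and multiplying by λ: 4λ² + 10λ − 14 = 0.
λ = (−10 + √(10² + 4·4·14)) / (2·4) = (−10 + √324) / 8 = (−10 + 18)/8 = 1.
ℓ''(λ) = −14/λ² − 4 < 0, confirming a maximum.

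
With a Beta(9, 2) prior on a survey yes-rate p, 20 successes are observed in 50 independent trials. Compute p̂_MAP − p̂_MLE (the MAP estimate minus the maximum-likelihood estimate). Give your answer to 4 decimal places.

MAP − MLE = 0.0746

Posterior is Beta(29, 32); MAP = (29−1)/(61−2) = 28/59 ≈ 0.47458.
MLE ignores the prior: p̂_MLE = k/n = 20/50 ≈ 0.40000.
Difference = 28/59 − 20/50 = 22/295 ≈ 0.0746.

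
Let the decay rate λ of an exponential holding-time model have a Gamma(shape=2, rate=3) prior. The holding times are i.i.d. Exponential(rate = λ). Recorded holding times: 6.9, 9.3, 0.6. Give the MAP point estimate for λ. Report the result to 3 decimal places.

The Exponential(rate=λ) likelihood is ∝ λ^n e^(−λΣtᵢ). Here n = 3 and Σtᵢ = 6.9 + 9.3 + 0.6 = 16.8.
Posterior ∝ λe^(−3λ) · λ^3e^(−16.8λ) = λ^4e^(−19.8λ), i.e. Gamma(5, 19.8).
Mode = (a−1)/b = 4/19.8 ≈ 0.202.

λ̂_MAP = 0.202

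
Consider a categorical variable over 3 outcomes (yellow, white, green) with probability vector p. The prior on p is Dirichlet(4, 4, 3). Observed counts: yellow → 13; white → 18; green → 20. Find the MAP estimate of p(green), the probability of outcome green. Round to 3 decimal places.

MAP estimate of p(green) = 0.373

The posterior is Dirichlet(αᵢ + nᵢ) = Dirichlet(17, 22, 23).
For a Dirichlet(a₁,…,a_K) with all aᵢ > 1, the mode has j-th component (aⱼ − 1)/(Σaᵢ − K).
Here Σaᵢ = 62 and K = 3, so p(green) = (23 − 1)/(62 − 3) = 22/59 ≈ 0.373.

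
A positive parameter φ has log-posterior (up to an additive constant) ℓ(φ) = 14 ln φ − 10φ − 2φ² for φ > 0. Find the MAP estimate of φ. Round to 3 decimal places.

φ̂_MAP = 1.000

ℓ'(φ) = 14/φ − 10 − 4φ. Setting this to zero and multiplying by φ: 4φ² + 10φ − 14 = 0.
φ = (−10 + √(10² + 4·4·14)) / (2·4) = (−10 + √324) / 8 = (−10 + 18)/8 = 1.
ℓ''(φ) = −14/φ² − 4 < 0, confirming a maximum.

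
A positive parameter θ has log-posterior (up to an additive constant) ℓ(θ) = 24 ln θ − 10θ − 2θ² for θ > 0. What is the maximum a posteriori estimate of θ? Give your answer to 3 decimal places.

ℓ'(θ) = 24/θ − 10 − 4θ. Setting this to zero and multiplying by θ: 4θ² + 10θ − 24 = 0.
θ = (−10 + √(10² + 4·4·24)) / (2·4) = (−10 + √484) / 8 = (−10 + 22)/8 = 3/2.
ℓ''(θ) = −24/θ² − 4 < 0, confirming a maximum.

θ̂_MAP = 1.500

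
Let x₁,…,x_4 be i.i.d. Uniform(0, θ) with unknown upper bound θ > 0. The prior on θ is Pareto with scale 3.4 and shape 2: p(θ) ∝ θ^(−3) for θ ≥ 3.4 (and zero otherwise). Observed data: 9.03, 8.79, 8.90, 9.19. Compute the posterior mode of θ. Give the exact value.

θ̂_MAP = 9.19

The Uniform(0, θ) likelihood is θ^(−n) for θ ≥ max(xᵢ), zero otherwise. Here max(xᵢ) = 9.19.
Posterior ∝ θ^(−3) · θ^(−4) = θ^(−7) on θ ≥ max(3.4, 9.19) = 9.19.
This density is strictly decreasing in θ, so the posterior mode lies at the lower boundary of the support.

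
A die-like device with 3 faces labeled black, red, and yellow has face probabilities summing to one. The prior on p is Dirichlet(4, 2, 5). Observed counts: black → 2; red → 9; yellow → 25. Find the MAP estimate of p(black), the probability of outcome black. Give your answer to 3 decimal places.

MAP estimate of p(black) = 0.114

The posterior is Dirichlet(αᵢ + nᵢ) = Dirichlet(6, 11, 30).
For a Dirichlet(a₁,…,a_K) with all aᵢ > 1, the mode has j-th component (aⱼ − 1)/(Σaᵢ − K).
Here Σaᵢ = 47 and K = 3, so p(black) = (6 − 1)/(47 − 3) = 5/44 ≈ 0.114.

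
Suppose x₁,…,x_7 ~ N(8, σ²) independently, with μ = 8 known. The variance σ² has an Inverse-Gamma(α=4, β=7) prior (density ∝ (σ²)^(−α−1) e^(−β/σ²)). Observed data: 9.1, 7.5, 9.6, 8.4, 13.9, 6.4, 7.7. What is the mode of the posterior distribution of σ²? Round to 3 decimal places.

Sum of squared deviations about the known mean: SS = (9.1−8)² + (7.5−8)² + (9.6−8)² + (8.4−8)² + (13.9−8)² + (6.4−8)² + (7.7−8)² = 41.64.
The Normal likelihood contributes (σ²)^(−n/2) exp(−SS/(2σ²)), so the posterior is Inverse-Gamma(α + n/2, β + SS/2) = Inverse-Gamma(7.5, 27.82).
The mode of Inverse-Gamma(a, b) is b/(a+1) = 27.82/8.5 ≈ 3.273.

σ̂²_MAP = 3.273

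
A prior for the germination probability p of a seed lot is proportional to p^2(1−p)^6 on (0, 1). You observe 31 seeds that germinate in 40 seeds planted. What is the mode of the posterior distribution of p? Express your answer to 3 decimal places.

p̂_MAP = 0.688

The prior density ∝ p^2(1−p)^6 is the kernel of Beta(3, 7).
Data: 31 successes in 40 trials. The binomial likelihood contributes p^31(1−p)^9, so the posterior is Beta(3+31, 7+9) = Beta(34, 16).
For Beta(a, b) with a, b > 1 the mode is (a−1)/(a+b−2) = 33/48 ≈ 0.688.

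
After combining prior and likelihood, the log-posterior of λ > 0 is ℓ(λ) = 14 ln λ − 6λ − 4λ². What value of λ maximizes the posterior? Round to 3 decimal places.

λ̂_MAP = 1.000

ℓ'(λ) = 14/λ − 6 − 8λ. Setting this to zero and multiplying by λ: 8λ² + 6λ − 14 = 0.
λ = (−6 + √(6² + 4·8·14)) / (2·8) = (−6 + √484) / 16 = (−6 + 22)/16 = 1.
ℓ''(λ) = −14/λ² − 8 < 0, confirming a maximum.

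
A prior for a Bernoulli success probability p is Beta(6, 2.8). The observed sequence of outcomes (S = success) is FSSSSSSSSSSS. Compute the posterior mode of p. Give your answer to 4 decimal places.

Prior: Beta(6, 2.8).
Data: 11 successes in 12 trials (from the sequence). The binomial likelihood contributes p^11(1−p)^1, so the posterior is Beta(6+11, 2.8+1) = Beta(17, 3.8).
For Beta(a, b) with a, b > 1 the mode is (a−1)/(a+b−2) = 16/18.8 ≈ 0.8511.

p̂_MAP = 0.8511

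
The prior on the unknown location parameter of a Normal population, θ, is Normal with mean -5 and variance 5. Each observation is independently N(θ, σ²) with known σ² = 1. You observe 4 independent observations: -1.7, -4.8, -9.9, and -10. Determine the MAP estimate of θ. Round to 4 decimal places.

θ̂_MAP = -6.5238

n = 4; x̄ = ((-1.7) + (-4.8) + (-9.9) + (-10))/4 = -26.4/4 = -6.6.
For a Normal prior and Normal likelihood with known variance, the posterior is Normal; its mode equals its mean, the precision-weighted average.
Prior precision 1/σ₀² = 1/5 = 0.2; data precision n/σ² = 4/1 = 4.
θ̂ = (0.2·(-5) + 4·(-6.6)) / (0.2 + 4) = (-27.4)/4.2 = -137/21 ≈ -6.5238.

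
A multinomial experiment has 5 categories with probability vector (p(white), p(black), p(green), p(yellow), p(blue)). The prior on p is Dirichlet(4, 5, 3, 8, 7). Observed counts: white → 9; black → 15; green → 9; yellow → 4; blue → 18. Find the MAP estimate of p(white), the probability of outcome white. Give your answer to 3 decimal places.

The posterior is Dirichlet(αᵢ + nᵢ) = Dirichlet(13, 20, 12, 12, 25).
For a Dirichlet(a₁,…,a_K) with all aᵢ > 1, the mode has j-th component (aⱼ − 1)/(Σaᵢ − K).
Here Σaᵢ = 82 and K = 5, so p(white) = (13 − 1)/(82 − 5) = 12/77 ≈ 0.156.

MAP estimate of p(white) = 0.156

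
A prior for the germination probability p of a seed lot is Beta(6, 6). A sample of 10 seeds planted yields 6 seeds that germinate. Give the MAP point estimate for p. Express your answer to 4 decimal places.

Prior: Beta(6, 6).
Data: 6 successes in 10 trials. The binomial likelihood contributes p^6(1−p)^4, so the posterior is Beta(6+6, 6+4) = Beta(12, 10).
For Beta(a, b) with a, b > 1 the mode is (a−1)/(a+b−2) = 11/20 ≈ 0.5500.

p̂_MAP = 0.5500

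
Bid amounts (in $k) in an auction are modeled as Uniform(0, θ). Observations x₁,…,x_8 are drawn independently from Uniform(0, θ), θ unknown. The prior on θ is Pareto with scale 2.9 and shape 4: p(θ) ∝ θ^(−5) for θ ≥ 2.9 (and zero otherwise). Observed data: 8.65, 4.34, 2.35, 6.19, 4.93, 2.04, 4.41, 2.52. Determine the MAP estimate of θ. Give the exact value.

θ̂_MAP = 8.65

The Uniform(0, θ) likelihood is θ^(−n) for θ ≥ max(xᵢ), zero otherwise. Here max(xᵢ) = 8.65.
Posterior ∝ θ^(−5) · θ^(−8) = θ^(−13) on θ ≥ max(2.9, 8.65) = 8.65.
This density is strictly decreasing in θ, so the posterior mode lies at the lower boundary of the support.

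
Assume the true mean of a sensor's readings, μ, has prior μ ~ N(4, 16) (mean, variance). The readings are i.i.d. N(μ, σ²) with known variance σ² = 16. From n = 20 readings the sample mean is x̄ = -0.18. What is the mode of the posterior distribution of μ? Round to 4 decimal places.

n = 20, x̄ = -0.18.
For a Normal prior and Normal likelihood with known variance, the posterior is Normal; its mode equals its mean, the precision-weighted average.
Prior precision 1/σ₀² = 1/16 = 0.0625; data precision n/σ² = 20/16 = 1.25.
μ̂ = (0.0625·4 + 1.25·(-0.18)) / (0.0625 + 1.25) = 0.025/1.3125 = 2/105 ≈ 0.0190.

μ̂_MAP = 0.0190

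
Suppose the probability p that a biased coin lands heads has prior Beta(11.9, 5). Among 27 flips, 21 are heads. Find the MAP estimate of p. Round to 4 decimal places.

Prior: Beta(11.9, 5).
Data: 21 successes in 27 trials. The binomial likelihood contributes p^21(1−p)^6, so the posterior is Beta(11.9+21, 5+6) = Beta(32.9, 11).
For Beta(a, b) with a, b > 1 the mode is (a−1)/(a+b−2) = 31.9/41.9 ≈ 0.7613.

p̂_MAP = 0.7613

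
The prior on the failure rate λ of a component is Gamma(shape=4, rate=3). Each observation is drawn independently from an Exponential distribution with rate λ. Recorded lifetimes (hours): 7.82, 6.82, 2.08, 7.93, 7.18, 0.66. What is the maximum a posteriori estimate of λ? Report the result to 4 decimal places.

λ̂_MAP = 0.2536

The Exponential(rate=λ) likelihood is ∝ λ^n e^(−λΣtᵢ). Here n = 6 and Σtᵢ = 7.82 + 6.82 + 2.08 + 7.93 + 7.18 + 0.66 = 32.49.
Posterior ∝ λ^3e^(−3λ) · λ^6e^(−32.49λ) = λ^9e^(−35.49λ), i.e. Gamma(10, 35.49).
Mode = (a−1)/b = 9/35.49 ≈ 0.2536.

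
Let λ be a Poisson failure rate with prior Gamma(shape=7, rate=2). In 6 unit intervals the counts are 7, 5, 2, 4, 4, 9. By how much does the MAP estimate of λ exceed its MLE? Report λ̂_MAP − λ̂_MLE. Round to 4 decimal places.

Σxᵢ = 31. Posterior is Gamma(38, 8); MAP = (38−1)/8 = 37/8 ≈ 4.62500.
MLE = x̄ = 31/6 ≈ 5.16667.
Difference = 37/8 − 31/6 = -13/24 ≈ -0.5417.

MAP − MLE = -0.5417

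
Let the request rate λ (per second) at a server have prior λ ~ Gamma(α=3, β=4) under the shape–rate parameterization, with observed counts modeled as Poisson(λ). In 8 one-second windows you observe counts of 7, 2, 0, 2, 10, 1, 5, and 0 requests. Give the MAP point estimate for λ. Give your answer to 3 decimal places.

Σxᵢ = 7+2+0+2+10+1+5+0 = 27, with n = 8.
Posterior ∝ λ^2e^(−4λ) · λ^27e^(−8λ) = λ^29e^(−12λ), i.e. Gamma(shape=30, rate=12).
The mode of a Gamma(a, b) with a ≥ 1 (shape–rate) is (a−1)/b = 29/12 ≈ 2.417.

λ̂_MAP = 2.417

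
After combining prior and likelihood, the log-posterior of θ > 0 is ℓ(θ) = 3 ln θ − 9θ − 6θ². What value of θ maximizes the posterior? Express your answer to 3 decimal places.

ℓ'(θ) = 3/θ − 9 − 12θ. Setting this to zero and multiplying by θ: 12θ² + 9θ − 3 = 0.
θ = (−9 + √(9² + 4·12·3)) / (2·12) = (−9 + √225) / 24 = (−9 + 15)/24 = 1/4.
ℓ''(θ) = −3/θ² − 12 < 0, confirming a maximum.

θ̂_MAP = 0.250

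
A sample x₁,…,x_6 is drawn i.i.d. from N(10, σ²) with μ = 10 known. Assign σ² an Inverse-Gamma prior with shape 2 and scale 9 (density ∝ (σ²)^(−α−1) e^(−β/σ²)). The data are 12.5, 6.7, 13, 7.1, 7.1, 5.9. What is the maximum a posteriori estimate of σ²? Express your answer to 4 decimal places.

Sum of squared deviations about the known mean: SS = (12.5−10)² + (6.7−10)² + (13−10)² + (7.1−10)² + (7.1−10)² + (5.9−10)² = 59.77.
The Normal likelihood contributes (σ²)^(−n/2) exp(−SS/(2σ²)), so the posterior is Inverse-Gamma(α + n/2, β + SS/2) = Inverse-Gamma(5, 38.885).
The mode of Inverse-Gamma(a, b) is b/(a+1) = 38.885/6 ≈ 6.4808.

σ̂²_MAP = 6.4808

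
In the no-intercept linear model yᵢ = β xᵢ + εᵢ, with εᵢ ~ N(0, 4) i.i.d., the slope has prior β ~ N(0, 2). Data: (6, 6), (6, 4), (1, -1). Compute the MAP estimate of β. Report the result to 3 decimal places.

log p(β | y) = −Σ(yᵢ − βxᵢ)²/(2·4) − β²/(2·2) + const.
Setting the derivative to zero: Σxᵢ(yᵢ − βxᵢ)/4 − β/2 = 0, so β = Σxᵢyᵢ / (Σxᵢ² + σ²/τ²).
Σxᵢyᵢ = 6·6 + 6·4 + 1·(-1) = 59; Σxᵢ² = 73; σ²/τ² = 2.
β̂_MAP = 59 / (73 + 2) = 59/75 ≈ 0.787.

β̂_MAP = 0.787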